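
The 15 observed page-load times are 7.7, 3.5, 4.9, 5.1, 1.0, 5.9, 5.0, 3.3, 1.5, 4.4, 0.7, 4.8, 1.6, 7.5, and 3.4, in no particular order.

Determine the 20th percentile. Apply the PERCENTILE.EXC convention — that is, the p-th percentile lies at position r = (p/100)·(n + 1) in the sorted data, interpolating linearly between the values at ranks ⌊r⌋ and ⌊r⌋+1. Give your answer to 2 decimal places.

1.52

Sorted: 0.7, 1.0, 1.5, 1.6, 3.3, 3.4, 3.5, 4.4, 4.8, 4.9, 5.0, 5.1, 5.9, 7.5, 7.7.
n = 15.
r = (20/100)·(15 + 1) = 3.2.
Rank 3 is 1.5 and rank 4 is 1.6.
Interpolate: 1.5 + 0.2·(1.6 − 1.5) = 1.5 + 0.2·0.1 = 1.52.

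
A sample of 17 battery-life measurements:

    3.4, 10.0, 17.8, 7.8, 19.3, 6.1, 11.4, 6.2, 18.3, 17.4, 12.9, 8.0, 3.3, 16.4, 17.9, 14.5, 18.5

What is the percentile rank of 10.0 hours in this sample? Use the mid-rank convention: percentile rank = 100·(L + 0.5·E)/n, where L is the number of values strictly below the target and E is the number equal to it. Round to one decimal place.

38.2

Sorted: 3.3, 3.4, 6.1, 6.2, 7.8, 8.0, 10.0, 11.4, 12.9, 14.5, 16.4, 17.4, 17.8, 17.9, 18.3, 18.5, 19.3.
Count below 10.0: L = 6; count equal: E = 1; n = 17.
Percentile rank = 100·(6 + 0.5·1)/17 = 100·6.5/17 = 38.24.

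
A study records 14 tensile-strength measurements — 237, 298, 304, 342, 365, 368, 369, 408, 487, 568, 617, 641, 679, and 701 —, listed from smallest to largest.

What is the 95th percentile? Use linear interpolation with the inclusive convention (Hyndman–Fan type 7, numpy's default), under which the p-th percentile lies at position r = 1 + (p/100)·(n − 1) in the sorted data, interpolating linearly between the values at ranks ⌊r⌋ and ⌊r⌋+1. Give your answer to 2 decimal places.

n = 14.
r = 1 + (95/100)·(14 − 1) = 1 + 12.35 = 13.35.
Rank 13 is 679 and rank 14 is 701.
Interpolate: 679 + 0.35·(701 − 679) = 679 + 0.35·22 = 686.7.

686.70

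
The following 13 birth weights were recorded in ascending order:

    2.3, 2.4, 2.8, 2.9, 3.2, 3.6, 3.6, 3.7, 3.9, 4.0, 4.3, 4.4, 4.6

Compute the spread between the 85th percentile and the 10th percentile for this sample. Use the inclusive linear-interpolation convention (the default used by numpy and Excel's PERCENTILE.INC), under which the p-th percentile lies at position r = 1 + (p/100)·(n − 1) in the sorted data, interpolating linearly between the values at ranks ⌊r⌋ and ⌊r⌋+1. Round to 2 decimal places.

n = 13.
P10: r = 2.2; ranks 2–3 are 2.4, 2.8; interpolating gives 2.48.
P85: r = 11.2; ranks 11–12 are 4.3, 4.4; interpolating gives 4.32.
Difference: 4.32 − 2.48 = 1.84.

1.84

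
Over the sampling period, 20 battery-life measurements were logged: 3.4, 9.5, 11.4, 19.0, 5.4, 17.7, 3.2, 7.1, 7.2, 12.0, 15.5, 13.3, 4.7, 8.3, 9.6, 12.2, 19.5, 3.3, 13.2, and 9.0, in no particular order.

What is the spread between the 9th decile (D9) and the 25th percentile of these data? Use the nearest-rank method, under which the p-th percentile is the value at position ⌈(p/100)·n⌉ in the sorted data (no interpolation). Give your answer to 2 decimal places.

12.30

Sorted: 3.2, 3.3, 3.4, 4.7, 5.4, 7.1, 7.2, 8.3, 9.0, 9.5, 9.6, 11.4, 12.0, 12.2, 13.2, 13.3, 15.5, 17.7, 19.0, 19.5.
n = 20.
P25: rank ⌈25/100·20⌉ = 5 → 5.4.
P90: rank ⌈90/100·20⌉ = 18 → 17.7.
Difference: 17.7 − 5.4 = 12.3.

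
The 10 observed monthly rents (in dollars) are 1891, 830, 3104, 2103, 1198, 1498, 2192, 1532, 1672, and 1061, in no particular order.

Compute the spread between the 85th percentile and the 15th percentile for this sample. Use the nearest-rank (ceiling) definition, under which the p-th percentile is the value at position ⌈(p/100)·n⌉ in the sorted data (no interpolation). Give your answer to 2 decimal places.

1131.00

Sorted: 830, 1061, 1198, 1498, 1532, 1672, 1891, 2103, 2192, 3104.
n = 10.
P15: rank ⌈15/100·10⌉ = 2 → 1061.
P85: rank ⌈85/100·10⌉ = 9 → 2192.
Difference: 2192 − 1061 = 1131.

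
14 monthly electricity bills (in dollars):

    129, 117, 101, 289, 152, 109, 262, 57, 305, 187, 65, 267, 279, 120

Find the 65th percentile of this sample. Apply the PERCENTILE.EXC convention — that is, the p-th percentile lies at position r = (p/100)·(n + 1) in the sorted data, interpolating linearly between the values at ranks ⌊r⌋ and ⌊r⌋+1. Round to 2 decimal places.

Sorted: 57, 65, 101, 109, 117, 120, 129, 152, 187, 262, 267, 279, 289, 305.
n = 14.
r = (65/100)·(14 + 1) = 9.75.
Rank 9 is 187 and rank 10 is 262.
Interpolate: 187 + 0.75·(262 − 187) = 187 + 0.75·75 = 243.25.

243.25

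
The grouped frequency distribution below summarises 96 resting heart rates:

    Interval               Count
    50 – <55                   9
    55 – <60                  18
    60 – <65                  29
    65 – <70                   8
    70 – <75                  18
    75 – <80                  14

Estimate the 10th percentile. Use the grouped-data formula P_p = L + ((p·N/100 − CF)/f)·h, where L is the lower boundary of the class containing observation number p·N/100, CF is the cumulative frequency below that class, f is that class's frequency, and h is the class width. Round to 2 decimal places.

55.17

N = 96; target position k = 10/100 · 96 = 9.6.
Cumulative frequencies: 9, 27, 56, 64, 82, 96.
Observation 9.6 falls in the class 55 – <60.
L = 55, CF = 9, f = 18, h = 5.
P10 = 55 + ((9.6 − 9)/18)·5 = 55 + 0.166667 = 55.1667.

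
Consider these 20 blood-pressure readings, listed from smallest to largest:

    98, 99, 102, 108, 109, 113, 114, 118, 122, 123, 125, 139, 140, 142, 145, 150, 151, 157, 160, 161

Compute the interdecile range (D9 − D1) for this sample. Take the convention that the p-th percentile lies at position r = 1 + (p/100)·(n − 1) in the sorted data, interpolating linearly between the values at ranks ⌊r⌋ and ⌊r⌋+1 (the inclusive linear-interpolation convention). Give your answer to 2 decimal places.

55.60

n = 20.
P10: r = 2.9; ranks 2–3 are 99, 102; interpolating gives 101.7.
P90: r = 18.1; ranks 18–19 are 157, 160; interpolating gives 157.3.
Difference: 157.3 − 101.7 = 55.6.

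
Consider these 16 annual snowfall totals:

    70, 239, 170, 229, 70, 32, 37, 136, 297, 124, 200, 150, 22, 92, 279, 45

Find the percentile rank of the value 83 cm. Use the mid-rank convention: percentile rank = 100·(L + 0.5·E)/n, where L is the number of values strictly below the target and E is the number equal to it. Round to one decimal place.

Sorted: 22, 32, 37, 45, 70, 70, 92, 124, 136, 150, 170, 200, 229, 239, 279, 297.
Count below 83: L = 6; count equal: E = 0; n = 16.
Percentile rank = 100·(6 + 0.5·0)/16 = 100·6/16 = 37.5.

37.5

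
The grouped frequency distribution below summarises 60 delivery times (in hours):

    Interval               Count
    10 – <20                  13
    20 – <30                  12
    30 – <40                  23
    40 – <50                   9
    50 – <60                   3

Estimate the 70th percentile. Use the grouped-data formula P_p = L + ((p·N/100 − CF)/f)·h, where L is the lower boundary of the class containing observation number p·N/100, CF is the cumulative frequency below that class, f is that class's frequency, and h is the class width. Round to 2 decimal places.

N = 60; target position k = 70/100 · 60 = 42.
Cumulative frequencies: 13, 25, 48, 57, 60.
Observation 42 falls in the class 30 – <40.
L = 30, CF = 25, f = 23, h = 10.
P70 = 30 + ((42 − 25)/23)·10 = 30 + 7.3913 = 37.3913.

37.39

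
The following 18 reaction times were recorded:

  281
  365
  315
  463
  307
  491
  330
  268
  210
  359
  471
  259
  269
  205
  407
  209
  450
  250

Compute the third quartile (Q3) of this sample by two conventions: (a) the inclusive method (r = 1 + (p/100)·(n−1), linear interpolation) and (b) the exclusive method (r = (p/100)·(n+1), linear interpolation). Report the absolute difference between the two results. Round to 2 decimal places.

Sorted: 205, 209, 210, 250, 259, 268, 269, 281, 307, 315, 330, 359, 365, 407, 450, 463, 471, 491.
n = 18.
(a) r = 13.75; between ranks 13 (365) and 14 (407): 396.5.
(b) r = 14.25; between ranks 14 (407) and 15 (450): 417.75.
|396.5 − 417.75| = 21.25.

21.25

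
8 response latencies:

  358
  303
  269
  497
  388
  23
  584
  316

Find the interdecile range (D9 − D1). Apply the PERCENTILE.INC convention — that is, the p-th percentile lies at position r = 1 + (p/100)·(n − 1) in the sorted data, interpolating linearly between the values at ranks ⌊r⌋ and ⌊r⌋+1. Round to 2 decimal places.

327.90

Sorted: 23, 269, 303, 316, 358, 388, 497, 584.
n = 8.
P10: r = 1.7; ranks 1–2 are 23, 269; interpolating gives 195.2.
P90: r = 7.3; ranks 7–8 are 497, 584; interpolating gives 523.1.
Difference: 523.1 − 195.2 = 327.9.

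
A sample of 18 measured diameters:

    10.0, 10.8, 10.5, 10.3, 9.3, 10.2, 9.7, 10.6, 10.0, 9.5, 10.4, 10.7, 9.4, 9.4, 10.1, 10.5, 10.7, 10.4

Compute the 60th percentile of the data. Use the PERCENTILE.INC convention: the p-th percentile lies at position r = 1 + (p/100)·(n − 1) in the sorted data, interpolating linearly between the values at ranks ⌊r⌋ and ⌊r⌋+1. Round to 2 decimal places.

10.40

Sorted: 9.3, 9.4, 9.4, 9.5, 9.7, 10.0, 10.0, 10.1, 10.2, 10.3, 10.4, 10.4, 10.5, 10.5, 10.6, 10.7, 10.7, 10.8.
n = 18.
r = 1 + (60/100)·(18 − 1) = 1 + 10.2 = 11.2.
Rank 11 is 10.4 and rank 12 is 10.4.
Interpolate: 10.4 + 0.2·(10.4 − 10.4) = 10.4 + 0.2·0 = 10.4.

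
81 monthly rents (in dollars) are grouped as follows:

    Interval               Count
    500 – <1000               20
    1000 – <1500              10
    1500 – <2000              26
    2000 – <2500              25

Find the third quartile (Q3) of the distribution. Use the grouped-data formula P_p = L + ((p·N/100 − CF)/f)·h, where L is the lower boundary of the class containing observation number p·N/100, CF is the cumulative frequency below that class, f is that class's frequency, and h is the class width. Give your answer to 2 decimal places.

2095.00

N = 81; target position k = 75/100 · 81 = 60.75.
Cumulative frequencies: 20, 30, 56, 81.
Observation 60.75 falls in the class 2000 – <2500.
L = 2000, CF = 56, f = 25, h = 500.
P75 = 2000 + ((60.75 − 56)/25)·500 = 2000 + 95 = 2095.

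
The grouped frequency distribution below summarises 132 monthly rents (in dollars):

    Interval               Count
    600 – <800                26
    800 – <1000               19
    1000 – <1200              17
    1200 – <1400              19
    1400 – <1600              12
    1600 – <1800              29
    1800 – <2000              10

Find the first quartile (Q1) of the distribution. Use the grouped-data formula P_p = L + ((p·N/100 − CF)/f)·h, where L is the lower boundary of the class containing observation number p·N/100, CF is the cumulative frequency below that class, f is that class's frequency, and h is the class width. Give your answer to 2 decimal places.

N = 132; target position k = 25/100 · 132 = 33.
Cumulative frequencies: 26, 45, 62, 81, 93, 122, 132.
Observation 33 falls in the class 800 – <1000.
L = 800, CF = 26, f = 19, h = 200.
P25 = 800 + ((33 − 26)/19)·200 = 800 + 73.6842 = 873.684.

873.68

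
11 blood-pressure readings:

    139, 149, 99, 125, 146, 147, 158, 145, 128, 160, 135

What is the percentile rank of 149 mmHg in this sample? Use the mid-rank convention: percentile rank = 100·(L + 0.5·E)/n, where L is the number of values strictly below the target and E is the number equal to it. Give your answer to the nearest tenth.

Sorted: 99, 125, 128, 135, 139, 145, 146, 147, 149, 158, 160.
Count below 149: L = 8; count equal: E = 1; n = 11.
Percentile rank = 100·(8 + 0.5·1)/11 = 100·8.5/11 = 77.27.

77.3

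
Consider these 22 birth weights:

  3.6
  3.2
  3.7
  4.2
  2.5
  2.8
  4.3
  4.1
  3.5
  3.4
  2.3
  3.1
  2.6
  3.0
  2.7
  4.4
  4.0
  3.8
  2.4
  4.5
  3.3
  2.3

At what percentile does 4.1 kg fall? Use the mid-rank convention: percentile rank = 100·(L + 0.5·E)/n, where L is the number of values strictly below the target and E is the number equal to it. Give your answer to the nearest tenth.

Sorted: 2.3, 2.3, 2.4, 2.5, 2.6, 2.7, 2.8, 3.0, 3.1, 3.2, 3.3, 3.4, 3.5, 3.6, 3.7, 3.8, 4.0, 4.1, 4.2, 4.3, 4.4, 4.5.
Count below 4.1: L = 17; count equal: E = 1; n = 22.
Percentile rank = 100·(17 + 0.5·1)/22 = 100·17.5/22 = 79.55.

79.5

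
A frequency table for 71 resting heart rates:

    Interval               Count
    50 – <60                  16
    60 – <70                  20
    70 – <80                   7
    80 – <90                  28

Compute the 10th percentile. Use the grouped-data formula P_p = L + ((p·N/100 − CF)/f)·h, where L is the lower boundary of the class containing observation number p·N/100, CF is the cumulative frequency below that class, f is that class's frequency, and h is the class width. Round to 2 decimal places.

54.44

N = 71; target position k = 10/100 · 71 = 7.1.
Cumulative frequencies: 16, 36, 43, 71.
Observation 7.1 falls in the class 50 – <60.
L = 50, CF = 0, f = 16, h = 10.
P10 = 50 + ((7.1 − 0)/16)·10 = 50 + 4.4375 = 54.4375.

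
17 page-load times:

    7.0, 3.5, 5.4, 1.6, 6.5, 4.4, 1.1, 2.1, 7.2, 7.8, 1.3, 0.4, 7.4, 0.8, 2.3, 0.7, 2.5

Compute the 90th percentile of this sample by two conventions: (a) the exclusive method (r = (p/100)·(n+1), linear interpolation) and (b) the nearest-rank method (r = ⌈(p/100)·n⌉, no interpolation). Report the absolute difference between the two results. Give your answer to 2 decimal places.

0.08

Sorted: 0.4, 0.7, 0.8, 1.1, 1.3, 1.6, 2.1, 2.3, 2.5, 3.5, 4.4, 5.4, 6.5, 7.0, 7.2, 7.4, 7.8.
n = 17.
(a) r = 16.2; between ranks 16 (7.4) and 17 (7.8): 7.48.
(b) the nearest-rank method: rank 16 → 7.4.
|7.48 − 7.4| = 0.08.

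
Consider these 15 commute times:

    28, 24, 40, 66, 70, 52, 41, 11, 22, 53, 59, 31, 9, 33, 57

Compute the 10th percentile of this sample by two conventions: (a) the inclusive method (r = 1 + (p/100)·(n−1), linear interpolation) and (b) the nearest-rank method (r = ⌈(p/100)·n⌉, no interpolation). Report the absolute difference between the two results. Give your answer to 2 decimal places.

Sorted: 9, 11, 22, 24, 28, 31, 33, 40, 41, 52, 53, 57, 59, 66, 70.
n = 15.
(a) r = 2.4; between ranks 2 (11) and 3 (22): 15.4.
(b) the nearest-rank method: rank 2 → 11.
|15.4 − 11| = 4.4.

4.40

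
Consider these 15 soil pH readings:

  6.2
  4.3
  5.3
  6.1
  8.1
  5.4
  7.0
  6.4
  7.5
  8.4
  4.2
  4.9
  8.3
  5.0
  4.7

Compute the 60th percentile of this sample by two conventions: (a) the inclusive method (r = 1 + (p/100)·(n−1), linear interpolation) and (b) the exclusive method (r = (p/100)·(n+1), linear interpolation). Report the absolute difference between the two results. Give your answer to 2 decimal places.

Sorted: 4.2, 4.3, 4.7, 4.9, 5.0, 5.3, 5.4, 6.1, 6.2, 6.4, 7.0, 7.5, 8.1, 8.3, 8.4.
n = 15.
(a) r = 9.4; between ranks 9 (6.2) and 10 (6.4): 6.28.
(b) r = 9.6; between ranks 9 (6.2) and 10 (6.4): 6.32.
|6.28 − 6.32| = 0.04.

0.04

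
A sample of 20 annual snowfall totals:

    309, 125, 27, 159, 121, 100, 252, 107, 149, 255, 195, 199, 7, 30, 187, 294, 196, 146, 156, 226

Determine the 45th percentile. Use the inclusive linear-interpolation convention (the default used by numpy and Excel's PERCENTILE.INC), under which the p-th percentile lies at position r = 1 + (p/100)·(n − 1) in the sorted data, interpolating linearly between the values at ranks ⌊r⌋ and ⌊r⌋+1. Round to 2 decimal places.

Sorted: 7, 27, 30, 100, 107, 121, 125, 146, 149, 156, 159, 187, 195, 196, 199, 226, 252, 255, 294, 309.
n = 20.
r = 1 + (45/100)·(20 − 1) = 1 + 8.55 = 9.55.
Rank 9 is 149 and rank 10 is 156.
Interpolate: 149 + 0.55·(156 − 149) = 149 + 0.55·7 = 152.85.

152.85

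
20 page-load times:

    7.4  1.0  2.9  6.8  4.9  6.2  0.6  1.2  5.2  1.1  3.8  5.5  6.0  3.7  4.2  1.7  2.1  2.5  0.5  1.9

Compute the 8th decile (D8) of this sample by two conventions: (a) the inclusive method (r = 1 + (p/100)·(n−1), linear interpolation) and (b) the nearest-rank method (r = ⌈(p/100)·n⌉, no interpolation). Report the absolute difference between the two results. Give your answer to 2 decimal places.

Sorted: 0.5, 0.6, 1.0, 1.1, 1.2, 1.7, 1.9, 2.1, 2.5, 2.9, 3.7, 3.8, 4.2, 4.9, 5.2, 5.5, 6.0, 6.2, 6.8, 7.4.
n = 20.
(a) r = 16.2; between ranks 16 (5.5) and 17 (6.0): 5.6.
(b) the nearest-rank method: rank 16 → 5.5.
|5.6 − 5.5| = 0.1.

0.10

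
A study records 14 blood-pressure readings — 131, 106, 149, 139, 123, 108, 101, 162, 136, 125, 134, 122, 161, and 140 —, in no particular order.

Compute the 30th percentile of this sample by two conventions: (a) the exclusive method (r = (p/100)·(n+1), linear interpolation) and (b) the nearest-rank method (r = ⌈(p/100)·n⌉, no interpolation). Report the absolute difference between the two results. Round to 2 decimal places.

Sorted: 101, 106, 108, 122, 123, 125, 131, 134, 136, 139, 140, 149, 161, 162.
n = 14.
(a) r = 4.5; between ranks 4 (122) and 5 (123): 122.5.
(b) the nearest-rank method: rank 5 → 123.
|122.5 − 123| = 0.5.

0.50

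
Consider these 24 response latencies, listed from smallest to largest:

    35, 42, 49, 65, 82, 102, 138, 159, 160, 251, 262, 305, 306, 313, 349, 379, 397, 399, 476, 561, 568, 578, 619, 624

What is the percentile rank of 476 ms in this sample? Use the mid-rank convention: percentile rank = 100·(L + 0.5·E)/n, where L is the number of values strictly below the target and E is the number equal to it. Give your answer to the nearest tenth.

Count below 476: L = 18; count equal: E = 1; n = 24.
Percentile rank = 100·(18 + 0.5·1)/24 = 100·18.5/24 = 77.08.

77.1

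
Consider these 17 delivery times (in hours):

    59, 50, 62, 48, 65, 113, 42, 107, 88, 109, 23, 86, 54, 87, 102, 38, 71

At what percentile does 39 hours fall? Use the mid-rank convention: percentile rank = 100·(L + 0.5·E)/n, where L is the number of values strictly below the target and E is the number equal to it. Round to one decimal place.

Sorted: 23, 38, 42, 48, 50, 54, 59, 62, 65, 71, 86, 87, 88, 102, 107, 109, 113.
Count below 39: L = 2; count equal: E = 0; n = 17.
Percentile rank = 100·(2 + 0.5·0)/17 = 100·2/17 = 11.76.

11.8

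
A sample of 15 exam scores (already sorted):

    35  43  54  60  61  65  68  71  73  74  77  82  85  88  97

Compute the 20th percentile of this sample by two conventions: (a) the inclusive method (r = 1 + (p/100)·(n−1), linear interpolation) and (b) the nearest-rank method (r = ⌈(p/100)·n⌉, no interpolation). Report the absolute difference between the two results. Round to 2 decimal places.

n = 15.
(a) r = 3.8; between ranks 3 (54) and 4 (60): 58.8.
(b) the nearest-rank method: rank 3 → 54.
|58.8 − 54| = 4.8.

4.80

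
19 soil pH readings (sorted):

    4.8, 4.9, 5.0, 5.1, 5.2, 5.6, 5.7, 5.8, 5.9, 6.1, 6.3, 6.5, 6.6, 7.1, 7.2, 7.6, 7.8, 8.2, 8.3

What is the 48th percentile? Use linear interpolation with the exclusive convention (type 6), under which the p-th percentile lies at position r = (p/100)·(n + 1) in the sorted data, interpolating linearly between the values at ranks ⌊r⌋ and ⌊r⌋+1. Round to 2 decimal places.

n = 19.
r = (48/100)·(19 + 1) = 9.6.
Rank 9 is 5.9 and rank 10 is 6.1.
Interpolate: 5.9 + 0.6·(6.1 − 5.9) = 5.9 + 0.6·0.2 = 6.02.

6.02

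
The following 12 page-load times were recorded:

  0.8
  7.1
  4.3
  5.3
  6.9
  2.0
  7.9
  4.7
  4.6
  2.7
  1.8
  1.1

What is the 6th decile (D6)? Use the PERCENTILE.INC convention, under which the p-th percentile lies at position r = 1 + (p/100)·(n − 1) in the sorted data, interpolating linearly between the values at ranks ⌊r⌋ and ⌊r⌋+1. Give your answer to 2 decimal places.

4.66

Sorted: 0.8, 1.1, 1.8, 2.0, 2.7, 4.3, 4.6, 4.7, 5.3, 6.9, 7.1, 7.9.
n = 12.
r = 1 + (60/100)·(12 − 1) = 1 + 6.6 = 7.6.
Rank 7 is 4.6 and rank 8 is 4.7.
Interpolate: 4.6 + 0.6·(4.7 − 4.6) = 4.6 + 0.6·0.1 = 4.66.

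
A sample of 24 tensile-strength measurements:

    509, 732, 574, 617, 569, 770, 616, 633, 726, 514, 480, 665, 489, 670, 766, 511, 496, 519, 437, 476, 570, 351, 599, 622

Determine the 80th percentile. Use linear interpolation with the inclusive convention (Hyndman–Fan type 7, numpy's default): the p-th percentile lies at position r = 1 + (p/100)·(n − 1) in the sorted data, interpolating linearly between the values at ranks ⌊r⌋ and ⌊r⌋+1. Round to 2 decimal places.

667.00

Sorted: 351, 437, 476, 480, 489, 496, 509, 511, 514, 519, 569, 570, 574, 599, 616, 617, 622, 633, 665, 670, 726, 732, 766, 770.
n = 24.
r = 1 + (80/100)·(24 − 1) = 1 + 18.4 = 19.4.
Rank 19 is 665 and rank 20 is 670.
Interpolate: 665 + 0.4·(670 − 665) = 665 + 0.4·5 = 667.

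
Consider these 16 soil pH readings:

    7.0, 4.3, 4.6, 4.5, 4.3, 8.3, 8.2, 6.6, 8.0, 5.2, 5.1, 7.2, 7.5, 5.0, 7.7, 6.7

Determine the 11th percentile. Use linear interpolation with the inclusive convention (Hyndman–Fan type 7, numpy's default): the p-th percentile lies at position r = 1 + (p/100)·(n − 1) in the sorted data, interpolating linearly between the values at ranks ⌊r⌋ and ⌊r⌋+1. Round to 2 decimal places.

4.43

Sorted: 4.3, 4.3, 4.5, 4.6, 5.0, 5.1, 5.2, 6.6, 6.7, 7.0, 7.2, 7.5, 7.7, 8.0, 8.2, 8.3.
n = 16.
r = 1 + (11/100)·(16 − 1) = 1 + 1.65 = 2.65.
Rank 2 is 4.3 and rank 3 is 4.5.
Interpolate: 4.3 + 0.65·(4.5 − 4.3) = 4.3 + 0.65·0.2 = 4.43.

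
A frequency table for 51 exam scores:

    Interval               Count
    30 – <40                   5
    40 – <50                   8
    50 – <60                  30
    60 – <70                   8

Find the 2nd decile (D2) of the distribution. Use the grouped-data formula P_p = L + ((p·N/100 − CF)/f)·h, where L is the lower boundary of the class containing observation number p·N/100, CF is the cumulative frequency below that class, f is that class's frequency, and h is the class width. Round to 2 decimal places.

N = 51; target position k = 20/100 · 51 = 10.2.
Cumulative frequencies: 5, 13, 43, 51.
Observation 10.2 falls in the class 40 – <50.
L = 40, CF = 5, f = 8, h = 10.
P20 = 40 + ((10.2 − 5)/8)·10 = 40 + 6.5 = 46.5.

46.50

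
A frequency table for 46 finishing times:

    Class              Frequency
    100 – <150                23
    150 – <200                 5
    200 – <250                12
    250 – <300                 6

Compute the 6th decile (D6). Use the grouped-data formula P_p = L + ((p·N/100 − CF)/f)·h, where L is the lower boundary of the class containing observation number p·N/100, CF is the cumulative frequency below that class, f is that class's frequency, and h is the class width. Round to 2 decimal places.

196.00

N = 46; target position k = 60/100 · 46 = 27.6.
Cumulative frequencies: 23, 28, 40, 46.
Observation 27.6 falls in the class 150 – <200.
L = 150, CF = 23, f = 5, h = 50.
P60 = 150 + ((27.6 − 23)/5)·50 = 150 + 46 = 196.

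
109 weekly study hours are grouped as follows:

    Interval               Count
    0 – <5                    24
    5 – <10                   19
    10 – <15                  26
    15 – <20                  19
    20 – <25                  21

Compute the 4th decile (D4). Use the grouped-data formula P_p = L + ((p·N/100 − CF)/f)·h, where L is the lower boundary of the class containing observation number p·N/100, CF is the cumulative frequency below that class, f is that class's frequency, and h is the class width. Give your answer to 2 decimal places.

10.12

N = 109; target position k = 40/100 · 109 = 43.6.
Cumulative frequencies: 24, 43, 69, 88, 109.
Observation 43.6 falls in the class 10 – <15.
L = 10, CF = 43, f = 26, h = 5.
P40 = 10 + ((43.6 − 43)/26)·5 = 10 + 0.115385 = 10.1154.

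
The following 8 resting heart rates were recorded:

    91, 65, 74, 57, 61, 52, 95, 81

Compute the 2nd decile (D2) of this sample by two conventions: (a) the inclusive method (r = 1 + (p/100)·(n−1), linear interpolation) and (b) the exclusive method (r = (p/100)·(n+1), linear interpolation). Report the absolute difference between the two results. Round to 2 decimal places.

2.60

Sorted: 52, 57, 61, 65, 74, 81, 91, 95.
n = 8.
(a) r = 2.4; between ranks 2 (57) and 3 (61): 58.6.
(b) r = 1.8; between ranks 1 (52) and 2 (57): 56.
|58.6 − 56| = 2.6.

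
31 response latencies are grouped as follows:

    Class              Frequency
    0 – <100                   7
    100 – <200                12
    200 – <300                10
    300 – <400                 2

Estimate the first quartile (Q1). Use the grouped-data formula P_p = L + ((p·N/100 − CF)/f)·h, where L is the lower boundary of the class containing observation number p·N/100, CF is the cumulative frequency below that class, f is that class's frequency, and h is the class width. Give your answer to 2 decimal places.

N = 31; target position k = 25/100 · 31 = 7.75.
Cumulative frequencies: 7, 19, 29, 31.
Observation 7.75 falls in the class 100 – <200.
L = 100, CF = 7, f = 12, h = 100.
P25 = 100 + ((7.75 − 7)/12)·100 = 100 + 6.25 = 106.25.

106.25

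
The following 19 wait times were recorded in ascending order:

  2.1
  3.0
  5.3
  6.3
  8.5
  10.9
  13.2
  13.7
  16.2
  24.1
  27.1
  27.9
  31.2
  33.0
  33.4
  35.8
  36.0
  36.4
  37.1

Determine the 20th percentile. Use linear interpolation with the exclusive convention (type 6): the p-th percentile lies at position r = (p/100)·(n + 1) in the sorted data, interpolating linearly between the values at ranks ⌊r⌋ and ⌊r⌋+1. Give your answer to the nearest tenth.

6.3

n = 19.
r = (20/100)·(19 + 1) = 4.
r is an integer, so P20 is the value at rank 4: 6.3.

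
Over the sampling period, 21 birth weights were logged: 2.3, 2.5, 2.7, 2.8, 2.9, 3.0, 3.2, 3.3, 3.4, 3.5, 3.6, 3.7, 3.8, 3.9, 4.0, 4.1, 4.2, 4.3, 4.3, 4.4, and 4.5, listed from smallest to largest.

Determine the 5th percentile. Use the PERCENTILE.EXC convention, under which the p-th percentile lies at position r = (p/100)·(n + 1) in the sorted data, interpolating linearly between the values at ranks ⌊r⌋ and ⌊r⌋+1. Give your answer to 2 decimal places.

n = 21.
r = (5/100)·(21 + 1) = 1.1.
Rank 1 is 2.3 and rank 2 is 2.5.
Interpolate: 2.3 + 0.1·(2.5 − 2.3) = 2.3 + 0.1·0.2 = 2.32.

2.32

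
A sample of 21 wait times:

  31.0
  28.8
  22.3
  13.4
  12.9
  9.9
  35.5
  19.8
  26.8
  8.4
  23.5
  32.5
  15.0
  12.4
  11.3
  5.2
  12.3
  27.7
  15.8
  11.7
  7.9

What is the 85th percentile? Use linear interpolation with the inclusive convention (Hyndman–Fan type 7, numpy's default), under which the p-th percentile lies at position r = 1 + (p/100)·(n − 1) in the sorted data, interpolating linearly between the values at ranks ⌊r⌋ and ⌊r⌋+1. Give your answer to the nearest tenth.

Sorted: 5.2, 7.9, 8.4, 9.9, 11.3, 11.7, 12.3, 12.4, 12.9, 13.4, 15.0, 15.8, 19.8, 22.3, 23.5, 26.8, 27.7, 28.8, 31.0, 32.5, 35.5.
n = 21.
r = 1 + (85/100)·(21 − 1) = 1 + 17 = 18.
r is an integer, so P85 is the value at rank 18: 28.8.

28.8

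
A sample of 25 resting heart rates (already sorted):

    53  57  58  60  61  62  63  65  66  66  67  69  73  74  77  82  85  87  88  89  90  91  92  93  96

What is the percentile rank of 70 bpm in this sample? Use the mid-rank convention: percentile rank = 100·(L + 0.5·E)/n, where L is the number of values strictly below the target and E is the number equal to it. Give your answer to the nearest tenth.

48.0

Count below 70: L = 12; count equal: E = 0; n = 25.
Percentile rank = 100·(12 + 0.5·0)/25 = 100·12/25 = 48.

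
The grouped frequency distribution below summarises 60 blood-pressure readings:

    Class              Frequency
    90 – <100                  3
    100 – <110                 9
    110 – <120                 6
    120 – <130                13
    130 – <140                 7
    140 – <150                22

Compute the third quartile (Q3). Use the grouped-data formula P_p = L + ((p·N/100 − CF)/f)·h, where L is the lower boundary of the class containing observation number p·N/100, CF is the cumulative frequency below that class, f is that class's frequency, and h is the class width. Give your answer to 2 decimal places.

N = 60; target position k = 75/100 · 60 = 45.
Cumulative frequencies: 3, 12, 18, 31, 38, 60.
Observation 45 falls in the class 140 – <150.
L = 140, CF = 38, f = 22, h = 10.
P75 = 140 + ((45 − 38)/22)·10 = 140 + 3.18182 = 143.182.

143.18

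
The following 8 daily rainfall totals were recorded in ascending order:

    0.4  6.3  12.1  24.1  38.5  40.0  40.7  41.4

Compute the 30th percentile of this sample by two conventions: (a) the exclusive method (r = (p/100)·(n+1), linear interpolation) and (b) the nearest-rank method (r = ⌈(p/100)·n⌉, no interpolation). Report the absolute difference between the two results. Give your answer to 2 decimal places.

1.74

n = 8.
(a) r = 2.7; between ranks 2 (6.3) and 3 (12.1): 10.36.
(b) the nearest-rank method: rank 3 → 12.1.
|10.36 − 12.1| = 1.74.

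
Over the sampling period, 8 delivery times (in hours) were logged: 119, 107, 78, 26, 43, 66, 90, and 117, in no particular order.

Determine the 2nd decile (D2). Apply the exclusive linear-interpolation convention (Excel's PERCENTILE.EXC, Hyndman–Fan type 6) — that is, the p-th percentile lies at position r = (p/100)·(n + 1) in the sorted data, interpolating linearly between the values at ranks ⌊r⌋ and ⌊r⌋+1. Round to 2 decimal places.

39.60

Sorted: 26, 43, 66, 78, 90, 107, 117, 119.
n = 8.
r = (20/100)·(8 + 1) = 1.8.
Rank 1 is 26 and rank 2 is 43.
Interpolate: 26 + 0.8·(43 − 26) = 26 + 0.8·17 = 39.6.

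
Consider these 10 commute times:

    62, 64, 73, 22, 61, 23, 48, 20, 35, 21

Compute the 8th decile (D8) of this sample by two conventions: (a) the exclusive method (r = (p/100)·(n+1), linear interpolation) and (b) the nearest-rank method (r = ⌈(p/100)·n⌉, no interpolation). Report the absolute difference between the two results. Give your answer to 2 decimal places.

Sorted: 20, 21, 22, 23, 35, 48, 61, 62, 64, 73.
n = 10.
(a) r = 8.8; between ranks 8 (62) and 9 (64): 63.6.
(b) the nearest-rank method: rank 8 → 62.
|63.6 − 62| = 1.6.

1.60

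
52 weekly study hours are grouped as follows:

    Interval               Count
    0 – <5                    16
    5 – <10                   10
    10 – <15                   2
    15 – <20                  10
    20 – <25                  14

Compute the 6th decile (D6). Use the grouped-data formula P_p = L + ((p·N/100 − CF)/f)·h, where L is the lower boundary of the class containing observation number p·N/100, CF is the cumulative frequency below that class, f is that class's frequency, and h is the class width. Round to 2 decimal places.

16.60

N = 52; target position k = 60/100 · 52 = 31.2.
Cumulative frequencies: 16, 26, 28, 38, 52.
Observation 31.2 falls in the class 15 – <20.
L = 15, CF = 28, f = 10, h = 5.
P60 = 15 + ((31.2 − 28)/10)·5 = 15 + 1.6 = 16.6.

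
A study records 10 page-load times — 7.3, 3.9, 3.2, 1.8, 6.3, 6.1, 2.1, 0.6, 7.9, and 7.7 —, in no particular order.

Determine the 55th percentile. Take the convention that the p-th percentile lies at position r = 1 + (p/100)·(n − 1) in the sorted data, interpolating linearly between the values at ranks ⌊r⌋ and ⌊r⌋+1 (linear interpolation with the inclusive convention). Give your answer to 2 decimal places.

Sorted: 0.6, 1.8, 2.1, 3.2, 3.9, 6.1, 6.3, 7.3, 7.7, 7.9.
n = 10.
r = 1 + (55/100)·(10 − 1) = 1 + 4.95 = 5.95.
Rank 5 is 3.9 and rank 6 is 6.1.
Interpolate: 3.9 + 0.95·(6.1 − 3.9) = 3.9 + 0.95·2.2 = 5.99.

5.99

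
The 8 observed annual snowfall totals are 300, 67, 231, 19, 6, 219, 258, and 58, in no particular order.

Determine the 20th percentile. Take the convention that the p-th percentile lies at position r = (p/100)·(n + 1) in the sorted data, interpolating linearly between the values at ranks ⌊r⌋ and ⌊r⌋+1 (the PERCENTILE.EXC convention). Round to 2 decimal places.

Sorted: 6, 19, 58, 67, 219, 231, 258, 300.
n = 8.
r = (20/100)·(8 + 1) = 1.8.
Rank 1 is 6 and rank 2 is 19.
Interpolate: 6 + 0.8·(19 − 6) = 6 + 0.8·13 = 16.4.

16.40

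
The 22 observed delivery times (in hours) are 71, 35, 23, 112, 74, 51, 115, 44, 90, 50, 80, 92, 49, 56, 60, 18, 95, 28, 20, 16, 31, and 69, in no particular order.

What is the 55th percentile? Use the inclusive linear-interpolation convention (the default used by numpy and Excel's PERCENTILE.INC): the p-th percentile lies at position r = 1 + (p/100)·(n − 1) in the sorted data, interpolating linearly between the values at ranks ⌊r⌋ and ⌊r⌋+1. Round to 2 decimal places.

58.20

Sorted: 16, 18, 20, 23, 28, 31, 35, 44, 49, 50, 51, 56, 60, 69, 71, 74, 80, 90, 92, 95, 112, 115.
n = 22.
r = 1 + (55/100)·(22 − 1) = 1 + 11.55 = 12.55.
Rank 12 is 56 and rank 13 is 60.
Interpolate: 56 + 0.55·(60 − 56) = 56 + 0.55·4 = 58.2.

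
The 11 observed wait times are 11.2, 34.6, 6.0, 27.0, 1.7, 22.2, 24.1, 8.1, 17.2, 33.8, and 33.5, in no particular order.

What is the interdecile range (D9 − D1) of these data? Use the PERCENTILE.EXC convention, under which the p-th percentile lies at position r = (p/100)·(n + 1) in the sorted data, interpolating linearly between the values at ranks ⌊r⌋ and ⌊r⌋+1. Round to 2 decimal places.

Sorted: 1.7, 6.0, 8.1, 11.2, 17.2, 22.2, 24.1, 27.0, 33.5, 33.8, 34.6.
n = 11.
P10: r = 1.2; ranks 1–2 are 1.7, 6.0; interpolating gives 2.56.
P90: r = 10.8; ranks 10–11 are 33.8, 34.6; interpolating gives 34.44.
Difference: 34.44 − 2.56 = 31.88.

31.88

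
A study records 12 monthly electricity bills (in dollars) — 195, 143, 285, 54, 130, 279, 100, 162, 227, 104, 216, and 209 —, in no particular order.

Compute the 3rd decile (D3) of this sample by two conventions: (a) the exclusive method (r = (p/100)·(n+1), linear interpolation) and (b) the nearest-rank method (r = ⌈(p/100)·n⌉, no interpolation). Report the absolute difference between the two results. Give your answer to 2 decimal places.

Sorted: 54, 100, 104, 130, 143, 162, 195, 209, 216, 227, 279, 285.
n = 12.
(a) r = 3.9; between ranks 3 (104) and 4 (130): 127.4.
(b) the nearest-rank method: rank 4 → 130.
|127.4 − 130| = 2.6.

2.60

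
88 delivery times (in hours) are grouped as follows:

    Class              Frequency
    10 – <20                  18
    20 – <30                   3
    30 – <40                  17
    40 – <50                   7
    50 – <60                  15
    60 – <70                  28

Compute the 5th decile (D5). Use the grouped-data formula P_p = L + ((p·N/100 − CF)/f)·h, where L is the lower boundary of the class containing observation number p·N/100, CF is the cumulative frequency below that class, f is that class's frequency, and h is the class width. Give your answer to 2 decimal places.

N = 88; target position k = 50/100 · 88 = 44.
Cumulative frequencies: 18, 21, 38, 45, 60, 88.
Observation 44 falls in the class 40 – <50.
L = 40, CF = 38, f = 7, h = 10.
P50 = 40 + ((44 − 38)/7)·10 = 40 + 8.57143 = 48.5714.

48.57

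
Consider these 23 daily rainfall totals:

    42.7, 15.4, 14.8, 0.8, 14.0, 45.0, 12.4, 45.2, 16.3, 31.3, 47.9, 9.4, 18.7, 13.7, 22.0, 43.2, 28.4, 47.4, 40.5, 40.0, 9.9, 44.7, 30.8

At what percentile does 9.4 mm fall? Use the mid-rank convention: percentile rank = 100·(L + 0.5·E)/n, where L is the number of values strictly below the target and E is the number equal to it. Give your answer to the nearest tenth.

6.5

Sorted: 0.8, 9.4, 9.9, 12.4, 13.7, 14.0, 14.8, 15.4, 16.3, 18.7, 22.0, 28.4, 30.8, 31.3, 40.0, 40.5, 42.7, 43.2, 44.7, 45.0, 45.2, 47.4, 47.9.
Count below 9.4: L = 1; count equal: E = 1; n = 23.
Percentile rank = 100·(1 + 0.5·1)/23 = 100·1.5/23 = 6.522.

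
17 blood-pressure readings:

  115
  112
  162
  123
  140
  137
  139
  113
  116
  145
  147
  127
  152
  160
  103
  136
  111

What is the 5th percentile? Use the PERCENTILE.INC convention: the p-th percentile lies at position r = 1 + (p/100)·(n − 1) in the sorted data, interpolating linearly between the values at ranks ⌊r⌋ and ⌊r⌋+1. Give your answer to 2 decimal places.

109.40

Sorted: 103, 111, 112, 113, 115, 116, 123, 127, 136, 137, 139, 140, 145, 147, 152, 160, 162.
n = 17.
r = 1 + (5/100)·(17 − 1) = 1 + 0.8 = 1.8.
Rank 1 is 103 and rank 2 is 111.
Interpolate: 103 + 0.8·(111 − 103) = 103 + 0.8·8 = 109.4.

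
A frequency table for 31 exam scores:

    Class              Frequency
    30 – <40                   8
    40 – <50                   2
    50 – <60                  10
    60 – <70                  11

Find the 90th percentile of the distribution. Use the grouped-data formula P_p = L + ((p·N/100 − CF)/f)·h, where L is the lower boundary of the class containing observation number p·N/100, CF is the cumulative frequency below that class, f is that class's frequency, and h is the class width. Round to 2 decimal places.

N = 31; target position k = 90/100 · 31 = 27.9.
Cumulative frequencies: 8, 10, 20, 31.
Observation 27.9 falls in the class 60 – <70.
L = 60, CF = 20, f = 11, h = 10.
P90 = 60 + ((27.9 − 20)/11)·10 = 60 + 7.18182 = 67.1818.

67.18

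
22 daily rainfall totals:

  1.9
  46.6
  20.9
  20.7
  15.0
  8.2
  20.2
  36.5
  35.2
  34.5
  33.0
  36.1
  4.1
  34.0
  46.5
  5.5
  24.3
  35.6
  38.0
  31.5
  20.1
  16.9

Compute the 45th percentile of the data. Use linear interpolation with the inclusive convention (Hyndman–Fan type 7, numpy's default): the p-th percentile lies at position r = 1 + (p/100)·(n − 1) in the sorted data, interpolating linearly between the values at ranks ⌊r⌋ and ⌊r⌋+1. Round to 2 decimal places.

22.43

Sorted: 1.9, 4.1, 5.5, 8.2, 15.0, 16.9, 20.1, 20.2, 20.7, 20.9, 24.3, 31.5, 33.0, 34.0, 34.5, 35.2, 35.6, 36.1, 36.5, 38.0, 46.5, 46.6.
n = 22.
r = 1 + (45/100)·(22 − 1) = 1 + 9.45 = 10.45.
Rank 10 is 20.9 and rank 11 is 24.3.
Interpolate: 20.9 + 0.45·(24.3 − 20.9) = 20.9 + 0.45·3.4 = 22.43.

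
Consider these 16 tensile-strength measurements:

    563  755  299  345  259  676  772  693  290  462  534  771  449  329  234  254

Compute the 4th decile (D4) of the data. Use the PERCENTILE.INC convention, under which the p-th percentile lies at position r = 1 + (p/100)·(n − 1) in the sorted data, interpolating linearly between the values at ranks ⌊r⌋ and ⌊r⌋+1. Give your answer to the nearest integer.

345

Sorted: 234, 254, 259, 290, 299, 329, 345, 449, 462, 534, 563, 676, 693, 755, 771, 772.
n = 16.
r = 1 + (40/100)·(16 − 1) = 1 + 6 = 7.
r is an integer, so P40 is the value at rank 7: 345.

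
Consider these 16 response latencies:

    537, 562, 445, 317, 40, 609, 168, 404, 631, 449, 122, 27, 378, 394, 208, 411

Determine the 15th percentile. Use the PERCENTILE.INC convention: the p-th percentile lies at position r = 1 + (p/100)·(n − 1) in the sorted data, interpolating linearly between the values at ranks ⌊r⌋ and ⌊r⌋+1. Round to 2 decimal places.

133.50

Sorted: 27, 40, 122, 168, 208, 317, 378, 394, 404, 411, 445, 449, 537, 562, 609, 631.
n = 16.
r = 1 + (15/100)·(16 − 1) = 1 + 2.25 = 3.25.
Rank 3 is 122 and rank 4 is 168.
Interpolate: 122 + 0.25·(168 − 122) = 122 + 0.25·46 = 133.5.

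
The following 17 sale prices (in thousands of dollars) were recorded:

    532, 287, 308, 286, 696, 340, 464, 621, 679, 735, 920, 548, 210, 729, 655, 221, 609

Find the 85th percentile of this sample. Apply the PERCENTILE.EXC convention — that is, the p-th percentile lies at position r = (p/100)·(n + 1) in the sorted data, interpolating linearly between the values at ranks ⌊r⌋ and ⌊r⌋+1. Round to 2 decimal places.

Sorted: 210, 221, 286, 287, 308, 340, 464, 532, 548, 609, 621, 655, 679, 696, 729, 735, 920.
n = 17.
r = (85/100)·(17 + 1) = 15.3.
Rank 15 is 729 and rank 16 is 735.
Interpolate: 729 + 0.3·(735 − 729) = 729 + 0.3·6 = 730.8.

730.80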